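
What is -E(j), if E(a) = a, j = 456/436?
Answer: -114/109 ≈ -1.0459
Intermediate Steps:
j = 114/109 (j = 456*(1/436) = 114/109 ≈ 1.0459)
-E(j) = -1*114/109 = -114/109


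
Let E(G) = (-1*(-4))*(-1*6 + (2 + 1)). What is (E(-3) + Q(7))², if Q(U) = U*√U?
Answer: 487 - 168*√7 ≈ 42.514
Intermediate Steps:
Q(U) = U^(3/2)
E(G) = -12 (E(G) = 4*(-6 + 3) = 4*(-3) = -12)
(E(-3) + Q(7))² = (-12 + 7^(3/2))² = (-12 + 7*√7)²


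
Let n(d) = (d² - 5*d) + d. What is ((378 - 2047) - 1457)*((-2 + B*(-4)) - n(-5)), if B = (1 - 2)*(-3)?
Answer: 184434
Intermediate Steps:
n(d) = d² - 4*d
B = 3 (B = -1*(-3) = 3)
((378 - 2047) - 1457)*((-2 + B*(-4)) - n(-5)) = ((378 - 2047) - 1457)*((-2 + 3*(-4)) - (-5)*(-4 - 5)) = (-1669 - 1457)*((-2 - 12) - (-5)*(-9)) = -3126*(-14 - 1*45) = -3126*(-14 - 45) = -3126*(-59) = 184434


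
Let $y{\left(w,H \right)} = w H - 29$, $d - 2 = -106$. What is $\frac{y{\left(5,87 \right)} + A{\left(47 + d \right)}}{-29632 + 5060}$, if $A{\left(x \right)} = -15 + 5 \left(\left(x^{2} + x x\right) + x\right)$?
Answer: $- \frac{8149}{6143} \approx -1.3265$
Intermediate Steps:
$d = -104$ ($d = 2 - 106 = -104$)
$y{\left(w,H \right)} = -29 + H w$ ($y{\left(w,H \right)} = H w - 29 = -29 + H w$)
$A{\left(x \right)} = -15 + 5 x + 10 x^{2}$ ($A{\left(x \right)} = -15 + 5 \left(\left(x^{2} + x^{2}\right) + x\right) = -15 + 5 \left(2 x^{2} + x\right) = -15 + 5 \left(x + 2 x^{2}\right) = -15 + \left(5 x + 10 x^{2}\right) = -15 + 5 x + 10 x^{2}$)
$\frac{y{\left(5,87 \right)} + A{\left(47 + d \right)}}{-29632 + 5060} = \frac{\left(-29 + 87 \cdot 5\right) + \left(-15 + 5 \left(47 - 104\right) + 10 \left(47 - 104\right)^{2}\right)}{-29632 + 5060} = \frac{\left(-29 + 435\right) + \left(-15 + 5 \left(-57\right) + 10 \left(-57\right)^{2}\right)}{-24572} = \left(406 - -32190\right) \left(- \frac{1}{24572}\right) = \left(406 + 32190\right) \left(- \frac{1}{24572}\right) = 32596 \left(- \frac{1}{24572}\right) = - \frac{8149}{6143}$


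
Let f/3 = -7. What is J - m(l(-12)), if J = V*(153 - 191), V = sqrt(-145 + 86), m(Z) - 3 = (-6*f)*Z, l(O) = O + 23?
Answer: -1389 - 38*I*sqrt(59) ≈ -1389.0 - 291.88*I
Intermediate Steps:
l(O) = 23 + O
f = -21 (f = 3*(-7) = -21)
m(Z) = 3 + 126*Z (m(Z) = 3 + (-6*(-21))*Z = 3 + 126*Z)
V = I*sqrt(59) (V = sqrt(-59) = I*sqrt(59) ≈ 7.6811*I)
J = -38*I*sqrt(59) (J = (I*sqrt(59))*(153 - 191) = (I*sqrt(59))*(-38) = -38*I*sqrt(59) ≈ -291.88*I)
J - m(l(-12)) = -38*I*sqrt(59) - (3 + 126*(23 - 12)) = -38*I*sqrt(59) - (3 + 126*11) = -38*I*sqrt(59) - (3 + 1386) = -38*I*sqrt(59) - 1*1389 = -38*I*sqrt(59) - 1389 = -1389 - 38*I*sqrt(59)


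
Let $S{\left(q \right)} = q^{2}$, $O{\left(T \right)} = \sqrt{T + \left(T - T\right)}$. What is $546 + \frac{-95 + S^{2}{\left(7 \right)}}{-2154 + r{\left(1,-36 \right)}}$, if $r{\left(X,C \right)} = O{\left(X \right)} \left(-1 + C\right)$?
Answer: $\frac{1193980}{2191} \approx 544.95$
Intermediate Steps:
$O{\left(T \right)} = \sqrt{T}$ ($O{\left(T \right)} = \sqrt{T + 0} = \sqrt{T}$)
$r{\left(X,C \right)} = \sqrt{X} \left(-1 + C\right)$
$546 + \frac{-95 + S^{2}{\left(7 \right)}}{-2154 + r{\left(1,-36 \right)}} = 546 + \frac{-95 + \left(7^{2}\right)^{2}}{-2154 + \sqrt{1} \left(-1 - 36\right)} = 546 + \frac{-95 + 49^{2}}{-2154 + 1 \left(-37\right)} = 546 + \frac{-95 + 2401}{-2154 - 37} = 546 + \frac{2306}{-2191} = 546 + 2306 \left(- \frac{1}{2191}\right) = 546 - \frac{2306}{2191} = \frac{1193980}{2191}$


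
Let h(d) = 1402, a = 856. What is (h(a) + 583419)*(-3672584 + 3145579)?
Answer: -308203591105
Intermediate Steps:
(h(a) + 583419)*(-3672584 + 3145579) = (1402 + 583419)*(-3672584 + 3145579) = 584821*(-527005) = -308203591105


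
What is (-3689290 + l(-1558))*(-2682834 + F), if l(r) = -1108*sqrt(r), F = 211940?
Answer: 9115844525260 + 2737750552*I*sqrt(1558) ≈ 9.1158e+12 + 1.0806e+11*I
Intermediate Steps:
(-3689290 + l(-1558))*(-2682834 + F) = (-3689290 - 1108*I*sqrt(1558))*(-2682834 + 211940) = (-3689290 - 1108*I*sqrt(1558))*(-2470894) = 9115844525260 + 2737750552*I*sqrt(1558)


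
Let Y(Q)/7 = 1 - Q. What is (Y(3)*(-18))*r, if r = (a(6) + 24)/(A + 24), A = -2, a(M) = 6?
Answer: 3780/11 ≈ 343.64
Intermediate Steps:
Y(Q) = 7 - 7*Q (Y(Q) = 7*(1 - Q) = 7 - 7*Q)
r = 15/11 (r = (6 + 24)/(-2 + 24) = 30/22 = 30*(1/22) = 15/11 ≈ 1.3636)
(Y(3)*(-18))*r = ((7 - 7*3)*(-18))*(15/11) = ((7 - 21)*(-18))*(15/11) = -14*(-18)*(15/11) = 252*(15/11) = 3780/11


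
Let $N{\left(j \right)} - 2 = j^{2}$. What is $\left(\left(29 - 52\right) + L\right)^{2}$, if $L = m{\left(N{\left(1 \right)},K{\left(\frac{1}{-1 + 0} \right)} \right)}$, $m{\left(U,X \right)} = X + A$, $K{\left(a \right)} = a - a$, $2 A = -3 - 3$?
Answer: $676$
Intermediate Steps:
$N{\left(j \right)} = 2 + j^{2}$
$A = -3$ ($A = \frac{-3 - 3}{2} = \frac{1}{2} \left(-6\right) = -3$)
$K{\left(a \right)} = 0$
$m{\left(U,X \right)} = -3 + X$ ($m{\left(U,X \right)} = X - 3 = -3 + X$)
$L = -3$ ($L = -3 + 0 = -3$)
$\left(\left(29 - 52\right) + L\right)^{2} = \left(\left(29 - 52\right) - 3\right)^{2} = \left(-23 - 3\right)^{2} = \left(-26\right)^{2} = 676$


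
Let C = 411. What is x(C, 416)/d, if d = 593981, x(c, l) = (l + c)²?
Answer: 683929/593981 ≈ 1.1514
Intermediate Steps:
x(c, l) = (c + l)²
x(C, 416)/d = (411 + 416)²/593981 = 827²*(1/593981) = 683929*(1/593981) = 683929/593981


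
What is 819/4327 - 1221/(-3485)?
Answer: 8137482/15079595 ≈ 0.53964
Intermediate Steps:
819/4327 - 1221/(-3485) = 819*(1/4327) - 1221*(-1/3485) = 819/4327 + 1221/3485 = 8137482/15079595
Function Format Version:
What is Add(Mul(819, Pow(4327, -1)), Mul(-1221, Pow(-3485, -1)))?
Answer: Rational(8137482, 15079595) ≈ 0.53964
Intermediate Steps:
Add(Mul(819, Pow(4327, -1)), Mul(-1221, Pow(-3485, -1))) = Add(Mul(819, Rational(1, 4327)), Mul(-1221, Rational(-1, 3485))) = Add(Rational(819, 4327), Rational(1221, 3485)) = Rational(8137482, 15079595)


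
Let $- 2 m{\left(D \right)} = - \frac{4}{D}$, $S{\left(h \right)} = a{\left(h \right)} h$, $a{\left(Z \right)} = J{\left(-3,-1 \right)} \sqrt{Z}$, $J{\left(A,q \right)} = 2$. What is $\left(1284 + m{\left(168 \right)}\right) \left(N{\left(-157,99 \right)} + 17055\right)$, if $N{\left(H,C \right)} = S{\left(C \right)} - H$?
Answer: $\frac{464108671}{21} + \frac{10677843 \sqrt{11}}{14} \approx 2.463 \cdot 10^{7}$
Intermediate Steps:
$a{\left(Z \right)} = 2 \sqrt{Z}$
$S{\left(h \right)} = 2 h^{\frac{3}{2}}$ ($S{\left(h \right)} = 2 \sqrt{h} h = 2 h^{\frac{3}{2}}$)
$m{\left(D \right)} = \frac{2}{D}$ ($m{\left(D \right)} = - \frac{\left(-4\right) \frac{1}{D}}{2} = \frac{2}{D}$)
$N{\left(H,C \right)} = - H + 2 C^{\frac{3}{2}}$ ($N{\left(H,C \right)} = 2 C^{\frac{3}{2}} - H = - H + 2 C^{\frac{3}{2}}$)
$\left(1284 + m{\left(168 \right)}\right) \left(N{\left(-157,99 \right)} + 17055\right) = \left(1284 + \frac{2}{168}\right) \left(\left(\left(-1\right) \left(-157\right) + 2 \cdot 99^{\frac{3}{2}}\right) + 17055\right) = \left(1284 + 2 \cdot \frac{1}{168}\right) \left(\left(157 + 2 \cdot 297 \sqrt{11}\right) + 17055\right) = \left(1284 + \frac{1}{84}\right) \left(\left(157 + 594 \sqrt{11}\right) + 17055\right) = \frac{107857 \left(17212 + 594 \sqrt{11}\right)}{84} = \frac{464108671}{21} + \frac{10677843 \sqrt{11}}{14}$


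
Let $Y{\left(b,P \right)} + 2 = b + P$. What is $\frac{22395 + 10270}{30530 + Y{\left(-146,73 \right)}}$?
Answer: $\frac{6533}{6091} \approx 1.0726$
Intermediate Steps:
$Y{\left(b,P \right)} = -2 + P + b$ ($Y{\left(b,P \right)} = -2 + \left(b + P\right) = -2 + \left(P + b\right) = -2 + P + b$)
$\frac{22395 + 10270}{30530 + Y{\left(-146,73 \right)}} = \frac{22395 + 10270}{30530 - 75} = \frac{32665}{30530 - 75} = \frac{32665}{30455} = 32665 \cdot \frac{1}{30455} = \frac{6533}{6091}$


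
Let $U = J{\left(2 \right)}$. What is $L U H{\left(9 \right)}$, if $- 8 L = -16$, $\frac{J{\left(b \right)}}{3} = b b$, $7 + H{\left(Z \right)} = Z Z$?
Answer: $1776$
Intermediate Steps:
$H{\left(Z \right)} = -7 + Z^{2}$ ($H{\left(Z \right)} = -7 + Z Z = -7 + Z^{2}$)
$J{\left(b \right)} = 3 b^{2}$ ($J{\left(b \right)} = 3 b b = 3 b^{2}$)
$U = 12$ ($U = 3 \cdot 2^{2} = 3 \cdot 4 = 12$)
$L = 2$ ($L = \left(- \frac{1}{8}\right) \left(-16\right) = 2$)
$L U H{\left(9 \right)} = 2 \cdot 12 \left(-7 + 9^{2}\right) = 24 \left(-7 + 81\right) = 24 \cdot 74 = 1776$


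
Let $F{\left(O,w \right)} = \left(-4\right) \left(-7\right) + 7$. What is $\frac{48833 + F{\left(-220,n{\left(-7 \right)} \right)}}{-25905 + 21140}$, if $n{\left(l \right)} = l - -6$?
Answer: $- \frac{48868}{4765} \approx -10.256$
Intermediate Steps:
$n{\left(l \right)} = 6 + l$ ($n{\left(l \right)} = l + 6 = 6 + l$)
$F{\left(O,w \right)} = 35$ ($F{\left(O,w \right)} = 28 + 7 = 35$)
$\frac{48833 + F{\left(-220,n{\left(-7 \right)} \right)}}{-25905 + 21140} = \frac{48833 + 35}{-25905 + 21140} = \frac{48868}{-4765} = 48868 \left(- \frac{1}{4765}\right) = - \frac{48868}{4765}$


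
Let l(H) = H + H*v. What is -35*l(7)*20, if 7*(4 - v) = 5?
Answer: -21000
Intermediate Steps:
v = 23/7 (v = 4 - 1/7*5 = 4 - 5/7 = 23/7 ≈ 3.2857)
l(H) = 30*H/7 (l(H) = H + H*(23/7) = H + 23*H/7 = 30*H/7)
-35*l(7)*20 = -150*7*20 = -35*30*20 = -1050*20 = -21000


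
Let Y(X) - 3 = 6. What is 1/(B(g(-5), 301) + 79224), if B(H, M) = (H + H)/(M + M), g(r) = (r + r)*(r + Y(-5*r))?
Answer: 301/23846384 ≈ 1.2622e-5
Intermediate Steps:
Y(X) = 9 (Y(X) = 3 + 6 = 9)
g(r) = 2*r*(9 + r) (g(r) = (r + r)*(r + 9) = (2*r)*(9 + r) = 2*r*(9 + r))
B(H, M) = H/M (B(H, M) = (2*H)/((2*M)) = (2*H)*(1/(2*M)) = H/M)
1/(B(g(-5), 301) + 79224) = 1/((2*(-5)*(9 - 5))/301 + 79224) = 1/((2*(-5)*4)*(1/301) + 79224) = 1/(-40*1/301 + 79224) = 1/(-40/301 + 79224) = 1/(23846384/301) = 301/23846384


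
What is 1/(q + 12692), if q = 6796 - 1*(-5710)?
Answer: 1/25198 ≈ 3.9686e-5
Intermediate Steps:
q = 12506 (q = 6796 + 5710 = 12506)
1/(q + 12692) = 1/(12506 + 12692) = 1/25198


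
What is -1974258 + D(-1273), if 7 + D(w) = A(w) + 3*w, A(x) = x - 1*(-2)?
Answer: -1979355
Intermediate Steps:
A(x) = 2 + x (A(x) = x + 2 = 2 + x)
D(w) = -5 + 4*w (D(w) = -7 + ((2 + w) + 3*w) = -7 + (2 + 4*w) = -5 + 4*w)
-1974258 + D(-1273) = -1974258 + (-5 + 4*(-1273)) = -1974258 + (-5 - 5092) = -1974258 - 5097 = -1979355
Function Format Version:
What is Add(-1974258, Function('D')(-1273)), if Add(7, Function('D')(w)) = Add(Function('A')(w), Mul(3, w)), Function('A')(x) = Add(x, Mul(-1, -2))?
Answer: -1979355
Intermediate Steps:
Function('A')(x) = Add(2, x) (Function('A')(x) = Add(x, 2) = Add(2, x))
Function('D')(w) = Add(-5, Mul(4, w)) (Function('D')(w) = Add(-7, Add(Add(2, w), Mul(3, w))) = Add(-7, Add(2, Mul(4, w))) = Add(-5, Mul(4, w)))
Add(-1974258, Function('D')(-1273)) = Add(-1974258, Add(-5, Mul(4, -1273))) = Add(-1974258, Add(-5, -5092)) = Add(-1974258, -5097) = -1979355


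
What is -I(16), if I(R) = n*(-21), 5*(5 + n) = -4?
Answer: -609/5 ≈ -121.80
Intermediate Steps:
n = -29/5 (n = -5 + (⅕)*(-4) = -5 - ⅘ = -29/5 ≈ -5.8000)
I(R) = 609/5 (I(R) = -29/5*(-21) = 609/5)
-I(16) = -1*609/5 = -609/5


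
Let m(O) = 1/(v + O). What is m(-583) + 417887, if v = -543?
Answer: 470540761/1126 ≈ 4.1789e+5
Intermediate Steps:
m(O) = 1/(-543 + O)
m(-583) + 417887 = 1/(-543 - 583) + 417887 = 1/(-1126) + 417887 = -1/1126 + 417887 = 470540761/1126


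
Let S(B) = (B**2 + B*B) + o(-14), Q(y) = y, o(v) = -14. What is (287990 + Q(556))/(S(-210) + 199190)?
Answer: 48091/47896 ≈ 1.0041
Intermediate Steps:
S(B) = -14 + 2*B**2 (S(B) = (B**2 + B*B) - 14 = (B**2 + B**2) - 14 = 2*B**2 - 14 = -14 + 2*B**2)
(287990 + Q(556))/(S(-210) + 199190) = (287990 + 556)/((-14 + 2*(-210)**2) + 199190) = 288546/((-14 + 2*44100) + 199190) = 288546/((-14 + 88200) + 199190) = 288546/(88186 + 199190) = 288546/287376 = 288546*(1/287376) = 48091/47896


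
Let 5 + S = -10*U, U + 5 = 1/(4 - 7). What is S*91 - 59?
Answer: 13018/3 ≈ 4339.3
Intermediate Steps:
U = -16/3 (U = -5 + 1/(4 - 7) = -5 + 1/(-3) = -5 - ⅓ = -16/3 ≈ -5.3333)
S = 145/3 (S = -5 - 10*(-16/3) = -5 + 160/3 = 145/3 ≈ 48.333)
S*91 - 59 = (145/3)*91 - 59 = 13195/3 - 59 = 13018/3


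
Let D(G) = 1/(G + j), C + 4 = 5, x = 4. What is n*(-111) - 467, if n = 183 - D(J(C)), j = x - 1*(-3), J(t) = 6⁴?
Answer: -27076229/1303 ≈ -20780.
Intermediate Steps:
C = 1 (C = -4 + 5 = 1)
J(t) = 1296
j = 7 (j = 4 - 1*(-3) = 4 + 3 = 7)
D(G) = 1/(7 + G) (D(G) = 1/(G + 7) = 1/(7 + G))
n = 238448/1303 (n = 183 - 1/(7 + 1296) = 183 - 1/1303 = 238448/1303 ≈ 183.00)
n*(-111) - 467 = (238448/1303)*(-111) - 467 = -26467728/1303 - 467 = -27076229/1303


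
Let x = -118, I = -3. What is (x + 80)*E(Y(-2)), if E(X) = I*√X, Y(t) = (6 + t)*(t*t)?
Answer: 456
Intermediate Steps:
Y(t) = t²*(6 + t) (Y(t) = (6 + t)*t² = t²*(6 + t))
E(X) = -3*√X
(x + 80)*E(Y(-2)) = (-118 + 80)*(-3*2*√(6 - 2)) = -(-114)*√(4*4) = -(-114)*√16 = -(-114)*4 = -38*(-12) = 456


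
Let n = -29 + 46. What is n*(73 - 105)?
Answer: -544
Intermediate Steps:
n = 17
n*(73 - 105) = 17*(73 - 105) = 17*(-32) = -544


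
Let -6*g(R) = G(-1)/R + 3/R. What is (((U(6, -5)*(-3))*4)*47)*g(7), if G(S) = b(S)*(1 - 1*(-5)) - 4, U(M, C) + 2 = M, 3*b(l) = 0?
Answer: -376/7 ≈ -53.714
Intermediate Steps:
b(l) = 0 (b(l) = (⅓)*0 = 0)
U(M, C) = -2 + M
G(S) = -4 (G(S) = 0*(1 - 1*(-5)) - 4 = 0*(1 + 5) - 4 = 0*6 - 4 = 0 - 4 = -4)
g(R) = 1/(6*R) (g(R) = -(-4/R + 3/R)/6 = -(-1)/(6*R) = 1/(6*R))
(((U(6, -5)*(-3))*4)*47)*g(7) = ((((-2 + 6)*(-3))*4)*47)*((⅙)/7) = (((4*(-3))*4)*47)*((⅙)*(⅐)) = (-12*4*47)*(1/42) = -48*47*(1/42) = -2256*1/42 = -376/7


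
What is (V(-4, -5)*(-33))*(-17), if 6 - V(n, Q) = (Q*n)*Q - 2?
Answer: 60588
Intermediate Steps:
V(n, Q) = 8 - n*Q**2 (V(n, Q) = 6 - ((Q*n)*Q - 2) = 6 - (n*Q**2 - 2) = 6 - (-2 + n*Q**2) = 6 + (2 - n*Q**2) = 8 - n*Q**2)
(V(-4, -5)*(-33))*(-17) = ((8 - 1*(-4)*(-5)**2)*(-33))*(-17) = ((8 - 1*(-4)*25)*(-33))*(-17) = ((8 + 100)*(-33))*(-17) = (108*(-33))*(-17) = -3564*(-17) = 60588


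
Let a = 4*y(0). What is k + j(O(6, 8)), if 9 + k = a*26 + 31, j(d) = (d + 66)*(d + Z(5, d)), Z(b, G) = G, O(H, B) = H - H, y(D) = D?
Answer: 22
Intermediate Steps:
O(H, B) = 0
a = 0 (a = 4*0 = 0)
j(d) = 2*d*(66 + d) (j(d) = (d + 66)*(d + d) = (66 + d)*(2*d) = 2*d*(66 + d))
k = 22 (k = -9 + (0*26 + 31) = -9 + (0 + 31) = -9 + 31 = 22)
k + j(O(6, 8)) = 22 + 2*0*(66 + 0) = 22 + 2*0*66 = 22 + 0 = 22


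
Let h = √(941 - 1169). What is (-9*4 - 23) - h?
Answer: -59 - 2*I*√57 ≈ -59.0 - 15.1*I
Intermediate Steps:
h = 2*I*√57 (h = √(-228) = 2*I*√57 ≈ 15.1*I)
(-9*4 - 23) - h = (-9*4 - 23) - 2*I*√57 = (-36 - 23) - 2*I*√57 = -59 - 2*I*√57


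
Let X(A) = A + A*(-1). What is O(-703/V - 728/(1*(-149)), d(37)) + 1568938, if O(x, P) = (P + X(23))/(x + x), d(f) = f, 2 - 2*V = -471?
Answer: 423145186249/269700 ≈ 1.5689e+6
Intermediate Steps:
V = 473/2 (V = 1 - ½*(-471) = 1 + 471/2 = 473/2 ≈ 236.50)
X(A) = 0 (X(A) = A - A = 0)
O(x, P) = P/(2*x) (O(x, P) = (P + 0)/(x + x) = P/((2*x)) = P*(1/(2*x)) = P/(2*x))
O(-703/V - 728/(1*(-149)), d(37)) + 1568938 = (½)*37/(-703/473/2 - 728/(1*(-149))) + 1568938 = (½)*37/(-703*2/473 - 728/(-149)) + 1568938 = (½)*37/(-1406/473 - 728*(-1/149)) + 1568938 = (½)*37/(-1406/473 + 728/149) + 1568938 = (½)*37/(134850/70477) + 1568938 = (½)*37*(70477/134850) + 1568938 = 2607649/269700 + 1568938 = 423145186249/269700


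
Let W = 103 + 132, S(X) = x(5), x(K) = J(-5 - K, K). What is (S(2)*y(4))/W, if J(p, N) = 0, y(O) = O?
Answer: 0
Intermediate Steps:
x(K) = 0
S(X) = 0
W = 235
(S(2)*y(4))/W = (0*4)/235 = 0*(1/235) = 0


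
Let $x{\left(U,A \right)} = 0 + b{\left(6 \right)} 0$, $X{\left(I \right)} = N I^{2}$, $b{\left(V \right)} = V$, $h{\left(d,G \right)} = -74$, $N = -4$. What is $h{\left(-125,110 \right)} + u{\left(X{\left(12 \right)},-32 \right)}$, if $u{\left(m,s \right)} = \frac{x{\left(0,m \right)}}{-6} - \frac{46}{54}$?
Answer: $- \frac{2021}{27} \approx -74.852$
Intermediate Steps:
$X{\left(I \right)} = - 4 I^{2}$
$x{\left(U,A \right)} = 0$ ($x{\left(U,A \right)} = 0 + 6 \cdot 0 = 0 + 0 = 0$)
$u{\left(m,s \right)} = - \frac{23}{27}$ ($u{\left(m,s \right)} = \frac{0}{-6} - \frac{46}{54} = 0 \left(- \frac{1}{6}\right) - \frac{23}{27} = 0 - \frac{23}{27} = - \frac{23}{27}$)
$h{\left(-125,110 \right)} + u{\left(X{\left(12 \right)},-32 \right)} = -74 - \frac{23}{27} = - \frac{2021}{27}$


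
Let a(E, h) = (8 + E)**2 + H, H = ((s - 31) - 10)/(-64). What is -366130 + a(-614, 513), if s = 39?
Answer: 35393/32 ≈ 1106.0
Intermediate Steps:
H = 1/32 (H = ((39 - 31) - 10)/(-64) = (8 - 10)*(-1/64) = -2*(-1/64) = 1/32 ≈ 0.031250)
a(E, h) = 1/32 + (8 + E)**2 (a(E, h) = (8 + E)**2 + 1/32 = 1/32 + (8 + E)**2)
-366130 + a(-614, 513) = -366130 + (1/32 + (8 - 614)**2) = -366130 + (1/32 + (-606)**2) = -366130 + (1/32 + 367236) = -366130 + 11751553/32 = 35393/32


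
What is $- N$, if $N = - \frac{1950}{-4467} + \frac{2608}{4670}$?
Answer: $- \frac{3459406}{3476815} \approx -0.99499$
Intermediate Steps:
$N = \frac{3459406}{3476815}$ ($N = \left(-1950\right) \left(- \frac{1}{4467}\right) + 2608 \cdot \frac{1}{4670} = \frac{650}{1489} + \frac{1304}{2335} = \frac{3459406}{3476815} \approx 0.99499$)
$- N = \left(-1\right) \frac{3459406}{3476815} = - \frac{3459406}{3476815}$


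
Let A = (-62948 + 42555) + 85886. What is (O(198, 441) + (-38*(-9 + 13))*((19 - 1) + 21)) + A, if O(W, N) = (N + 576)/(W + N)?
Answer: 4229228/71 ≈ 59567.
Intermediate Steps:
A = 65493 (A = -20393 + 85886 = 65493)
O(W, N) = (576 + N)/(N + W)
(O(198, 441) + (-38*(-9 + 13))*((19 - 1) + 21)) + A = ((576 + 441)/(441 + 198) + (-38*(-9 + 13))*((19 - 1) + 21)) + 65493 = (1017/639 + (-38*4)*(18 + 21)) + 65493 = ((1/639)*1017 - 152*39) + 65493 = (113/71 - 5928) + 65493 = -420775/71 + 65493 = 4229228/71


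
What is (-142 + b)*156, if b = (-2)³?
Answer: -23400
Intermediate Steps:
b = -8
(-142 + b)*156 = (-142 - 8)*156 = -150*156 = -23400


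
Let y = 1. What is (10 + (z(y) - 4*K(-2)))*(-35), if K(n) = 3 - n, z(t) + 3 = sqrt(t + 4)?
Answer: 455 - 35*sqrt(5) ≈ 376.74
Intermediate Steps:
z(t) = -3 + sqrt(4 + t) (z(t) = -3 + sqrt(t + 4) = -3 + sqrt(4 + t))
(10 + (z(y) - 4*K(-2)))*(-35) = (10 + ((-3 + sqrt(4 + 1)) - 4*(3 - 1*(-2))))*(-35) = (10 + ((-3 + sqrt(5)) - 4*(3 + 2)))*(-35) = (10 + ((-3 + sqrt(5)) - 4*5))*(-35) = (10 + ((-3 + sqrt(5)) - 20))*(-35) = (10 + (-23 + sqrt(5)))*(-35) = (-13 + sqrt(5))*(-35) = 455 - 35*sqrt(5)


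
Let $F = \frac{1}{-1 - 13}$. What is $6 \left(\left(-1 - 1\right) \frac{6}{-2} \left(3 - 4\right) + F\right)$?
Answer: $- \frac{255}{7} \approx -36.429$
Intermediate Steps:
$F = - \frac{1}{14}$ ($F = \frac{1}{-14} = - \frac{1}{14} \approx -0.071429$)
$6 \left(\left(-1 - 1\right) \frac{6}{-2} \left(3 - 4\right) + F\right) = 6 \left(\left(-1 - 1\right) \frac{6}{-2} \left(3 - 4\right) - \frac{1}{14}\right) = 6 \left(\left(-1 - 1\right) 6 \left(- \frac{1}{2}\right) \left(-1\right) - \frac{1}{14}\right) = 6 \left(\left(-2\right) \left(-3\right) \left(-1\right) - \frac{1}{14}\right) = 6 \left(6 \left(-1\right) - \frac{1}{14}\right) = 6 \left(-6 - \frac{1}{14}\right) = 6 \left(- \frac{85}{14}\right) = - \frac{255}{7}$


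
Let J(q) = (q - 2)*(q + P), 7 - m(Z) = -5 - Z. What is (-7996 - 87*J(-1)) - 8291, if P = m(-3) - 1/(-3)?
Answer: -14112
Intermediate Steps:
m(Z) = 12 + Z (m(Z) = 7 - (-5 - Z) = 7 + (5 + Z) = 12 + Z)
P = 28/3 (P = (12 - 3) - 1/(-3) = 9 - 1*(-⅓) = 9 + ⅓ = 28/3 ≈ 9.3333)
J(q) = (-2 + q)*(28/3 + q) (J(q) = (q - 2)*(q + 28/3) = (-2 + q)*(28/3 + q))
(-7996 - 87*J(-1)) - 8291 = (-7996 - 87*(-56/3 + (-1)² + (22/3)*(-1))) - 8291 = (-7996 - 87*(-56/3 + 1 - 22/3)) - 8291 = (-7996 - 87*(-25)) - 8291 = (-7996 + 2175) - 8291 = -5821 - 8291 = -14112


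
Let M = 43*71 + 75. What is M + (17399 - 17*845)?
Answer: 6162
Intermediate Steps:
M = 3128 (M = 3053 + 75 = 3128)
M + (17399 - 17*845) = 3128 + (17399 - 17*845) = 3128 + (17399 - 1*14365) = 3128 + (17399 - 14365) = 3128 + 3034 = 6162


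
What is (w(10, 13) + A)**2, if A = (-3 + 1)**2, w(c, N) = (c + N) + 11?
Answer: 1444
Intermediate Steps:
w(c, N) = 11 + N + c (w(c, N) = (N + c) + 11 = 11 + N + c)
A = 4 (A = (-2)**2 = 4)
(w(10, 13) + A)**2 = ((11 + 13 + 10) + 4)**2 = (34 + 4)**2 = 38**2 = 1444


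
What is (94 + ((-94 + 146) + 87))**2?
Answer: 54289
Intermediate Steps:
(94 + ((-94 + 146) + 87))**2 = (94 + (52 + 87))**2 = (94 + 139)**2 = 233**2 = 54289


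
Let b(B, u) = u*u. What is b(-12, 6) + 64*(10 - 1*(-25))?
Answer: 2276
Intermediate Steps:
b(B, u) = u**2
b(-12, 6) + 64*(10 - 1*(-25)) = 6**2 + 64*(10 - 1*(-25)) = 36 + 64*(10 + 25) = 36 + 64*35 = 36 + 2240 = 2276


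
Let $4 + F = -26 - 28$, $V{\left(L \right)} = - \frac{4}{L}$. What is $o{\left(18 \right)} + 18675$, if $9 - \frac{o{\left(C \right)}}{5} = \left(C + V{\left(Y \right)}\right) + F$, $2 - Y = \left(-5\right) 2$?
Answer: $\frac{56765}{3} \approx 18922.0$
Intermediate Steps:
$Y = 12$ ($Y = 2 - \left(-5\right) 2 = 2 - -10 = 2 + 10 = 12$)
$F = -58$ ($F = -4 - 54 = -58$)
$o{\left(C \right)} = \frac{1010}{3} - 5 C$ ($o{\left(C \right)} = 45 - 5 \left(\left(C - \frac{4}{12}\right) - 58\right) = 45 - 5 \left(\left(C - \frac{1}{3}\right) - 58\right) = 45 - 5 \left(\left(- \frac{1}{3} + C\right) - 58\right) = 45 - 5 \left(- \frac{175}{3} + C\right) = 45 - \left(- \frac{875}{3} + 5 C\right) = \frac{1010}{3} - 5 C$)
$o{\left(18 \right)} + 18675 = \left(\frac{1010}{3} - 90\right) + 18675 = \frac{740}{3} + 18675 = \frac{56765}{3}$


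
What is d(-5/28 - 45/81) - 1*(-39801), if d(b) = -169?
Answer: 39632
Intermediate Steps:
d(-5/28 - 45/81) - 1*(-39801) = -169 - 1*(-39801) = -169 + 39801 = 39632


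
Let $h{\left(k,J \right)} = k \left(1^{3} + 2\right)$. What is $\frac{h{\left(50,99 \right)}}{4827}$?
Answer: $\frac{50}{1609} \approx 0.031075$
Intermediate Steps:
$h{\left(k,J \right)} = 3 k$ ($h{\left(k,J \right)} = k \left(1 + 2\right) = k 3 = 3 k$)
$\frac{h{\left(50,99 \right)}}{4827} = \frac{3 \cdot 50}{4827} = 150 \cdot \frac{1}{4827} = \frac{50}{1609}$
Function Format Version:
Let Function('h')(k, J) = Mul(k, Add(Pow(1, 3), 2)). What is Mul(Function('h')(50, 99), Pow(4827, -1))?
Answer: Rational(50, 1609) ≈ 0.031075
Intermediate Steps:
Function('h')(k, J) = Mul(3, k) (Function('h')(k, J) = Mul(k, Add(1, 2)) = Mul(k, 3) = Mul(3, k))
Mul(Function('h')(50, 99), Pow(4827, -1)) = Mul(Mul(3, 50), Pow(4827, -1)) = Mul(150, Rational(1, 4827)) = Rational(50, 1609)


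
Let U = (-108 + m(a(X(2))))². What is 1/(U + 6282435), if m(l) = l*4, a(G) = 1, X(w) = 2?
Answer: 1/6293251 ≈ 1.5890e-7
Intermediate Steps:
m(l) = 4*l
U = 10816 (U = (-108 + 4*1)² = (-108 + 4)² = (-104)² = 10816)
1/(U + 6282435) = 1/(10816 + 6282435) = 1/6293251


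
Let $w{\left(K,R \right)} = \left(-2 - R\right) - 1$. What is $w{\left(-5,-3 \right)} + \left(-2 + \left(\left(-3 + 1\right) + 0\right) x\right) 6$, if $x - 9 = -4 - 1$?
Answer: $-60$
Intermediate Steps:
$w{\left(K,R \right)} = -3 - R$ ($w{\left(K,R \right)} = \left(-2 - R\right) - 1 = -3 - R$)
$x = 4$ ($x = 9 - 5 = 4$)
$w{\left(-5,-3 \right)} + \left(-2 + \left(\left(-3 + 1\right) + 0\right) x\right) 6 = \left(-3 - -3\right) + \left(-2 + \left(\left(-3 + 1\right) + 0\right) 4\right) 6 = \left(-3 + 3\right) + \left(-2 + \left(-2 + 0\right) 4\right) 6 = 0 + \left(-2 - 8\right) 6 = 0 - 60 = -60$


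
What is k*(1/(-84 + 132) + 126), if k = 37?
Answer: 223813/48 ≈ 4662.8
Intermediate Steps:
k*(1/(-84 + 132) + 126) = 37*(1/(-84 + 132) + 126) = 37*(1/48 + 126) = 37*(6049/48) = 223813/48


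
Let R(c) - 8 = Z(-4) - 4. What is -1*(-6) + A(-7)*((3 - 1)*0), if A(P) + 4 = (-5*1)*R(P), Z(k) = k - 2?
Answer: 6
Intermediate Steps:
Z(k) = -2 + k
R(c) = -2 (R(c) = 8 + ((-2 - 4) - 4) = 8 + (-6 - 4) = 8 - 10 = -2)
A(P) = 6 (A(P) = -4 - 5*1*(-2) = -4 - 5*(-2) = -4 + 10 = 6)
-1*(-6) + A(-7)*((3 - 1)*0) = -1*(-6) + 6*((3 - 1)*0) = 6 + 6*(2*0) = 6 + 6*0 = 6 + 0 = 6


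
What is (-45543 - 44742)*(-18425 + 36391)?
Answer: -1622060310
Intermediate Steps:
(-45543 - 44742)*(-18425 + 36391) = -90285*17966 = -1622060310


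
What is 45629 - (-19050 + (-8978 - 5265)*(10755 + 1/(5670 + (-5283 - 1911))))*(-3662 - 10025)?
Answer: -3195649157472283/1524 ≈ -2.0969e+12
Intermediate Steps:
45629 - (-19050 + (-8978 - 5265)*(10755 + 1/(5670 + (-5283 - 1911))))*(-3662 - 10025) = 45629 - (-19050 - 14243*(10755 + 1/(5670 - 7194)))*(-13687) = 45629 - (-19050 - 14243*(10755 + 1/(-1524)))*(-13687) = 45629 - (-19050 - 14243*(10755 - 1/1524))*(-13687) = 45629 - (-19050 - 14243*16390619/1524)*(-13687) = 45629 - (-19050 - 233451586417/1524)*(-13687) = 45629 - (-233480618617)*(-13687)/1524 = 45629 - 1*3195649227010879/1524 = 45629 - 3195649227010879/1524 = -3195649157472283/1524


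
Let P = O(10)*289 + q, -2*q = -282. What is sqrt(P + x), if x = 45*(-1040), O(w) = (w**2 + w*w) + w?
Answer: 3*sqrt(1559) ≈ 118.45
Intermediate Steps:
q = 141 (q = -1/2*(-282) = 141)
O(w) = w + 2*w**2 (O(w) = (w**2 + w**2) + w = 2*w**2 + w = w + 2*w**2)
x = -46800
P = 60831 (P = (10*(1 + 2*10))*289 + 141 = (10*(1 + 20))*289 + 141 = (10*21)*289 + 141 = 210*289 + 141 = 60690 + 141 = 60831)
sqrt(P + x) = sqrt(60831 - 46800) = sqrt(14031) = 3*sqrt(1559)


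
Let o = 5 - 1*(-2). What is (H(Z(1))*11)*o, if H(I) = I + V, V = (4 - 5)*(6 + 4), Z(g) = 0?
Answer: -770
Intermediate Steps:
o = 7 (o = 5 + 2 = 7)
V = -10 (V = -1*10 = -10)
H(I) = -10 + I (H(I) = I - 10 = -10 + I)
(H(Z(1))*11)*o = ((-10 + 0)*11)*7 = -10*11*7 = -110*7 = -770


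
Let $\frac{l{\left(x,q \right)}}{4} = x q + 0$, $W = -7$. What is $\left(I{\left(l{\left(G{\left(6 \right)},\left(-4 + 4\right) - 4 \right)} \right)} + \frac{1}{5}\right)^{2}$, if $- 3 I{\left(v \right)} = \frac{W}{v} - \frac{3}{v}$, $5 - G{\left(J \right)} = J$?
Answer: $\frac{2401}{14400} \approx 0.16674$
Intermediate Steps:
$G{\left(J \right)} = 5 - J$
$l{\left(x,q \right)} = 4 q x$ ($l{\left(x,q \right)} = 4 \left(x q + 0\right) = 4 \left(q x + 0\right) = 4 q x$)
$I{\left(v \right)} = \frac{10}{3 v}$ ($I{\left(v \right)} = - \frac{- \frac{7}{v} - \frac{3}{v}}{3} = - \frac{\left(-10\right) \frac{1}{v}}{3} = \frac{10}{3 v}$)
$\left(I{\left(l{\left(G{\left(6 \right)},\left(-4 + 4\right) - 4 \right)} \right)} + \frac{1}{5}\right)^{2} = \left(\frac{10}{3 \cdot 4 \left(\left(-4 + 4\right) - 4\right) \left(5 - 6\right)} + \frac{1}{5}\right)^{2} = \left(\frac{10}{3 \cdot 4 \left(0 - 4\right) \left(5 - 6\right)} + \frac{1}{5}\right)^{2} = \left(\frac{10}{3 \cdot 4 \left(-4\right) \left(-1\right)} + \frac{1}{5}\right)^{2} = \left(\frac{10}{3 \cdot 16} + \frac{1}{5}\right)^{2} = \left(\frac{10}{3} \cdot \frac{1}{16} + \frac{1}{5}\right)^{2} = \left(\frac{5}{24} + \frac{1}{5}\right)^{2} = \left(\frac{49}{120}\right)^{2} = \frac{2401}{14400}$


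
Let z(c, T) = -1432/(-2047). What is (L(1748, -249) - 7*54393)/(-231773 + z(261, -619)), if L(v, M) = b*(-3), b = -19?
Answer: 779280618/474437899 ≈ 1.6425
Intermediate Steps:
z(c, T) = 1432/2047 (z(c, T) = -1432*(-1/2047) = 1432/2047)
L(v, M) = 57 (L(v, M) = -19*(-3) = 57)
(L(1748, -249) - 7*54393)/(-231773 + z(261, -619)) = (57 - 7*54393)/(-231773 + 1432/2047) = (57 - 380751)/(-474437899/2047) = -380694*(-2047/474437899) = 779280618/474437899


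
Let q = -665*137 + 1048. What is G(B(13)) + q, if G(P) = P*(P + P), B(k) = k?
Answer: -89719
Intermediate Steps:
G(P) = 2*P² (G(P) = P*(2*P) = 2*P²)
q = -90057 (q = -91105 + 1048 = -90057)
G(B(13)) + q = 2*13² - 90057 = 2*169 - 90057 = 338 - 90057 = -89719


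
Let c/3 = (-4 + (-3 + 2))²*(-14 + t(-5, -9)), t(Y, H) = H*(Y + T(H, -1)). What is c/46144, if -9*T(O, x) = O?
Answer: 825/23072 ≈ 0.035758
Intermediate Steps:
T(O, x) = -O/9
t(Y, H) = H*(Y - H/9)
c = 1650 (c = 3*((-4 + (-3 + 2))²*(-14 + (⅑)*(-9)*(-1*(-9) + 9*(-5)))) = 3*((-4 - 1)²*(-14 + (⅑)*(-9)*(9 - 45))) = 3*((-5)²*(-14 + (⅑)*(-9)*(-36))) = 3*(25*(-14 + 36)) = 3*(25*22) = 3*550 = 1650)
c/46144 = 1650/46144 = 1650*(1/46144) = 825/23072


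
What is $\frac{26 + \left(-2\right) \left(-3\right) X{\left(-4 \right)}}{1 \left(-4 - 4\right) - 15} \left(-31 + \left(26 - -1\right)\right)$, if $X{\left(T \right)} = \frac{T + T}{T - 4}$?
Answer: $\frac{128}{23} \approx 5.5652$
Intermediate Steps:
$X{\left(T \right)} = \frac{2 T}{-4 + T}$
$\frac{26 + \left(-2\right) \left(-3\right) X{\left(-4 \right)}}{1 \left(-4 - 4\right) - 15} \left(-31 + \left(26 - -1\right)\right) = \frac{26 + \left(-2\right) \left(-3\right) 2 \left(-4\right) \frac{1}{-4 - 4}}{1 \left(-4 - 4\right) - 15} \left(-31 + \left(26 - -1\right)\right) = \frac{26 + 6 \cdot 2 \left(-4\right) \frac{1}{-8}}{1 \left(-8\right) - 15} \left(-31 + \left(26 + 1\right)\right) = \frac{26 + 6 \cdot 2 \left(-4\right) \left(- \frac{1}{8}\right)}{-8 - 15} \left(-31 + 27\right) = \frac{26 + 6 \cdot 1}{-23} \left(-4\right) = \left(26 + 6\right) \left(- \frac{1}{23}\right) \left(-4\right) = 32 \left(- \frac{1}{23}\right) \left(-4\right) = \left(- \frac{32}{23}\right) \left(-4\right) = \frac{128}{23}$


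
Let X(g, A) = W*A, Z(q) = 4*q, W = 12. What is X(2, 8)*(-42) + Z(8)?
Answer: -4000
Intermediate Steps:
X(g, A) = 12*A
X(2, 8)*(-42) + Z(8) = (12*8)*(-42) + 4*8 = 96*(-42) + 32 = -4032 + 32 = -4000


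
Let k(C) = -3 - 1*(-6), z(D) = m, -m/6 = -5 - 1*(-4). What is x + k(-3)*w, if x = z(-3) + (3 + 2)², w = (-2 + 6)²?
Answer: 79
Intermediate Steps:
m = 6 (m = -6*(-5 - 1*(-4)) = -6*(-5 + 4) = -6*(-1) = 6)
z(D) = 6
k(C) = 3 (k(C) = -3 + 6 = 3)
w = 16 (w = 4² = 16)
x = 31 (x = 6 + (3 + 2)² = 6 + 5² = 6 + 25 = 31)
x + k(-3)*w = 31 + 3*16 = 31 + 48 = 79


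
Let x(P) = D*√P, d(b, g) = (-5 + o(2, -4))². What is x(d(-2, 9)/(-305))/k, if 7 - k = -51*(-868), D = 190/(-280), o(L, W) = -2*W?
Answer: 57*I*√305/377988940 ≈ 2.6336e-6*I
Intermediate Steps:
D = -19/28 (D = 190*(-1/280) = -19/28 ≈ -0.67857)
d(b, g) = 9 (d(b, g) = (-5 - 2*(-4))² = (-5 + 8)² = 3² = 9)
x(P) = -19*√P/28
k = -44261 (k = 7 - (-51)*(-868) = 7 - 1*44268 = 7 - 44268 = -44261)
x(d(-2, 9)/(-305))/k = -19*3*(I*√305/305)/28/(-44261) = -19*3*I*√305/305/28*(-1/44261) = -57*I*√305/8540*(-1/44261) = 57*I*√305/377988940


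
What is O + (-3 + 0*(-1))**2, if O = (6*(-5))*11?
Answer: -321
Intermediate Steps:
O = -330 (O = -30*11 = -330)
O + (-3 + 0*(-1))**2 = -330 + (-3 + 0*(-1))**2 = -330 + (-3 + 0)**2 = -330 + (-3)**2 = -330 + 9 = -321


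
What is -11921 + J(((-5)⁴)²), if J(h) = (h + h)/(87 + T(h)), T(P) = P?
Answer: -2328448251/195356 ≈ -11919.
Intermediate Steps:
J(h) = 2*h/(87 + h) (J(h) = (h + h)/(87 + h) = (2*h)/(87 + h) = 2*h/(87 + h))
-11921 + J(((-5)⁴)²) = -11921 + 2*((-5)⁴)²/(87 + ((-5)⁴)²) = -11921 + 2*625²/(87 + 625²) = -11921 + 2*390625/(87 + 390625) = -11921 + 2*390625/390712 = -11921 + 2*390625*(1/390712) = -11921 + 390625/195356 = -2328448251/195356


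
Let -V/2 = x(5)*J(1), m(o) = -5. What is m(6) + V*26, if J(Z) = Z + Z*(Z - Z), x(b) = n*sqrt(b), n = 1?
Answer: -5 - 52*sqrt(5) ≈ -121.28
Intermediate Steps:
x(b) = sqrt(b) (x(b) = 1*sqrt(b) = sqrt(b))
J(Z) = Z (J(Z) = Z + Z*0 = Z + 0 = Z)
V = -2*sqrt(5) ≈ -4.4721
m(6) + V*26 = -5 - 2*sqrt(5)*26 = -5 - 52*sqrt(5)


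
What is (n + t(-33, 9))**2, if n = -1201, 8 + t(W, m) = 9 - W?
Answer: 1361889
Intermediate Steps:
t(W, m) = 1 - W (t(W, m) = -8 + (9 - W) = 1 - W)
(n + t(-33, 9))**2 = (-1201 + (1 - 1*(-33)))**2 = (-1201 + (1 + 33))**2 = (-1201 + 34)**2 = (-1167)**2 = 1361889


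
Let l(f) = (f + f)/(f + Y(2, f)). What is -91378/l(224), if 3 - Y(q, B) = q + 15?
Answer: -685335/16 ≈ -42833.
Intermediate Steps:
Y(q, B) = -12 - q (Y(q, B) = 3 - (q + 15) = 3 - (15 + q) = 3 + (-15 - q) = -12 - q)
l(f) = 2*f/(-14 + f) (l(f) = (f + f)/(f + (-12 - 1*2)) = (2*f)/(f + (-12 - 2)) = (2*f)/(f - 14) = (2*f)/(-14 + f) = 2*f/(-14 + f))
-91378/l(224) = -91378/(2*224/(-14 + 224)) = -91378/(2*224/210) = -91378/(2*224*(1/210)) = -91378/32/15 = -91378*15/32 = -685335/16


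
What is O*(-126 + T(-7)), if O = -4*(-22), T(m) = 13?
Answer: -9944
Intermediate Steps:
O = 88
O*(-126 + T(-7)) = 88*(-126 + 13) = 88*(-113) = -9944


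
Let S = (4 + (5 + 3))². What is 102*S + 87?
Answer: 14775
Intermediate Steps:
S = 144 (S = (4 + 8)² = 12² = 144)
102*S + 87 = 102*144 + 87 = 14688 + 87 = 14775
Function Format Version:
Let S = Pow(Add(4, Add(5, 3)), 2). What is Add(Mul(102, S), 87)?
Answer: 14775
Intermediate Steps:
S = 144 (S = Pow(Add(4, 8), 2) = Pow(12, 2) = 144)
Add(Mul(102, S), 87) = Add(Mul(102, 144), 87) = Add(14688, 87) = 14775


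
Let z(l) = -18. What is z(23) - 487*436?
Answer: -212350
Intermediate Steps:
z(23) - 487*436 = -18 - 487*436 = -18 - 212332 = -212350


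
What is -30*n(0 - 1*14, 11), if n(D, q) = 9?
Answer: -270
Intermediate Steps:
-30*n(0 - 1*14, 11) = -30*9 = -270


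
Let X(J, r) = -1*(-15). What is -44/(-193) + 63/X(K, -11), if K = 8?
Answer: 4273/965 ≈ 4.4280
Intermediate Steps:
X(J, r) = 15
-44/(-193) + 63/X(K, -11) = -44/(-193) + 63/15 = -44*(-1/193) + 63*(1/15) = 44/193 + 21/5 = 4273/965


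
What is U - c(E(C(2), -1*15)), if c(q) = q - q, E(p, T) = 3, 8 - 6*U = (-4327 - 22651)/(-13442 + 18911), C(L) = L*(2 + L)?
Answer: 35365/16407 ≈ 2.1555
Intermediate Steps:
U = 35365/16407 (U = 4/3 - (-4327 - 22651)/(6*(-13442 + 18911)) = 4/3 - (-13489)/(3*5469) = 4/3 - 1/6*(-26978/5469) = 4/3 + 13489/16407 = 35365/16407 ≈ 2.1555)
c(q) = 0
U - c(E(C(2), -1*15)) = 35365/16407 - 1*0 = 35365/16407 + 0 = 35365/16407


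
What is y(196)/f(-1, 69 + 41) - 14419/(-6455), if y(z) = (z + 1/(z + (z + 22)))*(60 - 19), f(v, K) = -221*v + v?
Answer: 4557742499/117584280 ≈ 38.761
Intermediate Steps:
f(v, K) = -220*v
y(z) = 41*z + 41/(22 + 2*z) (y(z) = (z + 1/(z + (22 + z)))*41 = (z + 1/(22 + 2*z))*41 = 41*z + 41/(22 + 2*z))
y(196)/f(-1, 69 + 41) - 14419/(-6455) = (41*(1 + 2*196² + 22*196)/(2*(11 + 196)))/((-220*(-1))) - 14419/(-6455) = ((41/2)*(1 + 2*38416 + 4312)/207)/220 - 14419*(-1/6455) = ((41/2)*(1/207)*(1 + 76832 + 4312))*(1/220) + 14419/6455 = ((41/2)*(1/207)*81145)*(1/220) + 14419/6455 = (3326945/414)*(1/220) + 14419/6455 = 665389/18216 + 14419/6455 = 4557742499/117584280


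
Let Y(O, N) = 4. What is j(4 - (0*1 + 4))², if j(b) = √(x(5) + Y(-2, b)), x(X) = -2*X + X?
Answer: -1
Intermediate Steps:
x(X) = -X
j(b) = I (j(b) = √(-1*5 + 4) = √(-5 + 4) = √(-1) = I)
j(4 - (0*1 + 4))² = I² = -1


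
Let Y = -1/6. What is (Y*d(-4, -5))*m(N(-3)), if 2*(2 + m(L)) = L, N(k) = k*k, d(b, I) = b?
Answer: 5/3 ≈ 1.6667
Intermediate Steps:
Y = -⅙ (Y = -1*⅙ = -⅙ ≈ -0.16667)
N(k) = k²
m(L) = -2 + L/2
(Y*d(-4, -5))*m(N(-3)) = (-⅙*(-4))*(-2 + (½)*(-3)²) = 2*(-2 + (½)*9)/3 = 2*(-2 + 9/2)/3 = (⅔)*(5/2) = 5/3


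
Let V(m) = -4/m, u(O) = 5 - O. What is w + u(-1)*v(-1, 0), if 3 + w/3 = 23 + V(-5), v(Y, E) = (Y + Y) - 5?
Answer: 102/5 ≈ 20.400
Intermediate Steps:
v(Y, E) = -5 + 2*Y (v(Y, E) = 2*Y - 5 = -5 + 2*Y)
w = 312/5 (w = -9 + 3*(23 - 4/(-5)) = -9 + 3*(23 - 4*(-⅕)) = -9 + 3*(23 + ⅘) = -9 + 3*(119/5) = -9 + 357/5 = 312/5 ≈ 62.400)
w + u(-1)*v(-1, 0) = 312/5 + (5 - 1*(-1))*(-5 + 2*(-1)) = 312/5 + (5 + 1)*(-5 - 2) = 312/5 + 6*(-7) = 312/5 - 42 = 102/5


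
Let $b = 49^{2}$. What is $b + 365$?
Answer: $2766$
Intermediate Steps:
$b = 2401$
$b + 365 = 2401 + 365 = 2766$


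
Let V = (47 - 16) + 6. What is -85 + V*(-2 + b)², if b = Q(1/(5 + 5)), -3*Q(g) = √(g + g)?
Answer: 2872/45 + 148*√5/15 ≈ 85.885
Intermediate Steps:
Q(g) = -√2*√g/3 (Q(g) = -√(g + g)/3 = -√2*√g/3)
b = -√5/15 (b = -√2*√(1/(5 + 5))/3 = -√2*√(1/10)/3 = -√2*√(⅒)/3 = -√2*√10/10/3 = -√5/15 ≈ -0.14907)
V = 37 (V = 31 + 6 = 37)
-85 + V*(-2 + b)² = -85 + 37*(-2 - √5/15)²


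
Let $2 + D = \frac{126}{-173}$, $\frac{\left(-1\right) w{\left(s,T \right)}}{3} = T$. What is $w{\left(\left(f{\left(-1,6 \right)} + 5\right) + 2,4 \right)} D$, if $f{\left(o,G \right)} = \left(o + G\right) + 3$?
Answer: $\frac{5664}{173} \approx 32.74$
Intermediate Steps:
$f{\left(o,G \right)} = 3 + G + o$ ($f{\left(o,G \right)} = \left(G + o\right) + 3 = 3 + G + o$)
$w{\left(s,T \right)} = - 3 T$
$D = - \frac{472}{173}$ ($D = -2 + \frac{126}{-173} = -2 + 126 \left(- \frac{1}{173}\right) = -2 - \frac{126}{173} = - \frac{472}{173} \approx -2.7283$)
$w{\left(\left(f{\left(-1,6 \right)} + 5\right) + 2,4 \right)} D = \left(-3\right) 4 \left(- \frac{472}{173}\right) = \left(-12\right) \left(- \frac{472}{173}\right) = \frac{5664}{173}$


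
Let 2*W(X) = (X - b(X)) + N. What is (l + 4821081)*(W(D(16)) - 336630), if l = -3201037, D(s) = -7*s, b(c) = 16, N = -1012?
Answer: -546278836800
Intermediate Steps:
W(X) = -514 + X/2 (W(X) = ((X - 1*16) - 1012)/2 = ((X - 16) - 1012)/2 = ((-16 + X) - 1012)/2 = (-1028 + X)/2 = -514 + X/2)
(l + 4821081)*(W(D(16)) - 336630) = (-3201037 + 4821081)*((-514 + (-7*16)/2) - 336630) = 1620044*((-514 + (1/2)*(-112)) - 336630) = 1620044*((-514 - 56) - 336630) = 1620044*(-570 - 336630) = 1620044*(-337200) = -546278836800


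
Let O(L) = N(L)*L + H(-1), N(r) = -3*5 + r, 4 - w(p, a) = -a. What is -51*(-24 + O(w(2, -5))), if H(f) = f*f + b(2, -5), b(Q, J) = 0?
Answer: 357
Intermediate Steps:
w(p, a) = 4 + a (w(p, a) = 4 - (-1)*a = 4 + a)
N(r) = -15 + r
H(f) = f**2 (H(f) = f*f + 0 = f**2 + 0 = f**2)
O(L) = 1 + L*(-15 + L) (O(L) = (-15 + L)*L + (-1)**2 = L*(-15 + L) + 1 = 1 + L*(-15 + L))
-51*(-24 + O(w(2, -5))) = -51*(-24 + (1 + (4 - 5)*(-15 + (4 - 5)))) = -51*(-24 + (1 - (-15 - 1))) = -51*(-24 + (1 - 1*(-16))) = -51*(-24 + (1 + 16)) = -51*(-24 + 17) = -51*(-7) = 357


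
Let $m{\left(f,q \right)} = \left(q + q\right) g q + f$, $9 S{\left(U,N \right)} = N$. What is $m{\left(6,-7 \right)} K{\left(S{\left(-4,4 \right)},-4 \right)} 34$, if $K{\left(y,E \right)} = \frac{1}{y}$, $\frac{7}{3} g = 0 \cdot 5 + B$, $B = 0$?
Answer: $459$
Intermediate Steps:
$g = 0$ ($g = \frac{3 \left(0 \cdot 5 + 0\right)}{7} = \frac{3 \left(0 + 0\right)}{7} = \frac{3}{7} \cdot 0 = 0$)
$S{\left(U,N \right)} = \frac{N}{9}$
$m{\left(f,q \right)} = f$ ($m{\left(f,q \right)} = \left(q + q\right) 0 q + f = 2 q 0 q + f = 0 q + f = 0 + f = f$)
$m{\left(6,-7 \right)} K{\left(S{\left(-4,4 \right)},-4 \right)} 34 = \frac{6}{\frac{1}{9} \cdot 4} \cdot 34 = \frac{6}{\frac{4}{9}} \cdot 34 = 6 \cdot \frac{9}{4} \cdot 34 = \frac{27}{2} \cdot 34 = 459$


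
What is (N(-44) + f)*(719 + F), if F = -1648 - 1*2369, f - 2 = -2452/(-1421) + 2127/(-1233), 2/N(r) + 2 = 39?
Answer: -146420735446/21609147 ≈ -6775.9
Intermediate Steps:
N(r) = 2/37 (N(r) = 2/(-2 + 39) = 2/37)
f = 1168345/584031 (f = 2 + (-2452/(-1421) + 2127/(-1233)) = 2 + (-2452*(-1/1421) + 2127*(-1/1233)) = 2 + (2452/1421 - 709/411) = 2 + 283/584031 = 1168345/584031 ≈ 2.0005)
F = -4017 (F = -1648 - 2369 = -4017)
(N(-44) + f)*(719 + F) = (2/37 + 1168345/584031)*(719 - 4017) = (44396827/21609147)*(-3298) = -146420735446/21609147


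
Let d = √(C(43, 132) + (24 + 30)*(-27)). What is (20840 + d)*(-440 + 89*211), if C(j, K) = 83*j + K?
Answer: 382184760 + 18339*√2243 ≈ 3.8305e+8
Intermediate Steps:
C(j, K) = K + 83*j
d = √2243 (d = √((132 + 83*43) + (24 + 30)*(-27)) = √((132 + 3569) + 54*(-27)) = √(3701 - 1458) = √2243 ≈ 47.360)
(20840 + d)*(-440 + 89*211) = (20840 + √2243)*(-440 + 89*211) = (20840 + √2243)*(-440 + 18779) = (20840 + √2243)*18339 = 382184760 + 18339*√2243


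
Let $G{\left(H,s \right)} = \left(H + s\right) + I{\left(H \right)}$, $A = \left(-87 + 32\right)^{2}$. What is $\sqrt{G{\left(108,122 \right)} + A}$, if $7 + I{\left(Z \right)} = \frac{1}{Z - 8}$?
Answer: $\frac{3 \sqrt{36089}}{10} \approx 56.991$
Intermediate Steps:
$I{\left(Z \right)} = -7 + \frac{1}{-8 + Z}$ ($I{\left(Z \right)} = -7 + \frac{1}{Z - 8} = -7 + \frac{1}{-8 + Z}$)
$A = 3025$ ($A = \left(-55\right)^{2} = 3025$)
$G{\left(H,s \right)} = H + s + \frac{57 - 7 H}{-8 + H}$ ($G{\left(H,s \right)} = \left(H + s\right) + \frac{57 - 7 H}{-8 + H} = H + s + \frac{57 - 7 H}{-8 + H}$)
$\sqrt{G{\left(108,122 \right)} + A} = \sqrt{\frac{57 - 756 + \left(-8 + 108\right) \left(108 + 122\right)}{-8 + 108} + 3025} = \sqrt{\frac{57 - 756 + 100 \cdot 230}{100} + 3025} = \sqrt{\frac{57 - 756 + 23000}{100} + 3025} = \sqrt{\frac{1}{100} \cdot 22301 + 3025} = \sqrt{\frac{22301}{100} + 3025} = \sqrt{\frac{324801}{100}} = \frac{3 \sqrt{36089}}{10}$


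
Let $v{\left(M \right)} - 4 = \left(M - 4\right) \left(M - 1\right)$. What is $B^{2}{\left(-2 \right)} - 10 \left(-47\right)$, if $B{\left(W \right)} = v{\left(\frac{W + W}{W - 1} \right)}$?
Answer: $\frac{38854}{81} \approx 479.68$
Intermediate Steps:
$v{\left(M \right)} = 4 + \left(-1 + M\right) \left(-4 + M\right)$ ($v{\left(M \right)} = 4 + \left(M - 4\right) \left(M - 1\right) = 4 + \left(-4 + M\right) \left(-1 + M\right) = 4 + \left(-1 + M\right) \left(-4 + M\right)$)
$B{\left(W \right)} = 8 - \frac{10 W}{-1 + W} + \frac{4 W^{2}}{\left(-1 + W\right)^{2}}$ ($B{\left(W \right)} = 8 + \left(\frac{W + W}{W - 1}\right)^{2} - 5 \frac{W + W}{W - 1} = 8 + \left(\frac{2 W}{-1 + W}\right)^{2} - 5 \frac{2 W}{-1 + W} = 8 + \frac{4 W^{2}}{\left(-1 + W\right)^{2}} - \frac{10 W}{-1 + W} = 8 - \frac{10 W}{-1 + W} + \frac{4 W^{2}}{\left(-1 + W\right)^{2}}$)
$B^{2}{\left(-2 \right)} - 10 \left(-47\right) = \left(\frac{2 \left(4 + \left(-2\right)^{2} - -6\right)}{1 + \left(-2\right)^{2} - -4}\right)^{2} - 10 \left(-47\right) = \left(\frac{2 \left(4 + 4 + 6\right)}{1 + 4 + 4}\right)^{2} - -470 = \left(2 \cdot \frac{1}{9} \cdot 14\right)^{2} + 470 = \left(\frac{28}{9}\right)^{2} + 470 = \frac{784}{81} + 470 = \frac{38854}{81}$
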